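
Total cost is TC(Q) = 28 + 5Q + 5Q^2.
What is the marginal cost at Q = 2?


MC = dTC/dQ = 5 + 2*5*Q
At Q = 2:
MC = 5 + 10*2
MC = 5 + 20 = 25

25


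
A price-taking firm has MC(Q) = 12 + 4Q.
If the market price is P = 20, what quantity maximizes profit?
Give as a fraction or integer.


In perfect competition, profit is maximized where P = MC.
20 = 12 + 4Q
8 = 4Q
Q* = 8/4 = 2

2


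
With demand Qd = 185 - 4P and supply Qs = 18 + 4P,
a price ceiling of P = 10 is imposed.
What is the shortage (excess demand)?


At P = 10:
Qd = 185 - 4*10 = 145
Qs = 18 + 4*10 = 58
Shortage = Qd - Qs = 145 - 58 = 87

87


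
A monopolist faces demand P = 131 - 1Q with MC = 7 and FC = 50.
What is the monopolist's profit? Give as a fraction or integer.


MR = MC: 131 - 2Q = 7
Q* = 62
P* = 131 - 1*62 = 69
Profit = (P* - MC)*Q* - FC
= (69 - 7)*62 - 50
= 62*62 - 50
= 3844 - 50 = 3794

3794


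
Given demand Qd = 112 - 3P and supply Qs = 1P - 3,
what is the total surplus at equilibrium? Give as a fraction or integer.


Find equilibrium: 112 - 3P = 1P - 3
112 + 3 = 4P
P* = 115/4 = 115/4
Q* = 1*115/4 - 3 = 103/4
Inverse demand: P = 112/3 - Q/3, so P_max = 112/3
Inverse supply: P = 3 + Q/1, so P_min = 3
CS = (1/2) * 103/4 * (112/3 - 115/4) = 10609/96
PS = (1/2) * 103/4 * (115/4 - 3) = 10609/32
TS = CS + PS = 10609/96 + 10609/32 = 10609/24

10609/24


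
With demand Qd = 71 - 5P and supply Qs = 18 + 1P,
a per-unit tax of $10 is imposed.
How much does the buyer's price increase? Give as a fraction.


With a per-unit tax, the buyer's price increase depends on relative slopes.
Supply slope: d = 1, Demand slope: b = 5
Buyer's price increase = d * tax / (b + d)
= 1 * 10 / (5 + 1)
= 10 / 6 = 5/3

5/3


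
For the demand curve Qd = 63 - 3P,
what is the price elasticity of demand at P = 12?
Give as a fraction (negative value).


dQ/dP = -3
At P = 12: Q = 63 - 3*12 = 27
E = (dQ/dP)(P/Q) = (-3)(12/27) = -4/3

-4/3


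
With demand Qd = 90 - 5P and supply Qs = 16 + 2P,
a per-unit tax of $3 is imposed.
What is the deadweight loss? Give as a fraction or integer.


Pre-tax equilibrium quantity: Q* = 260/7
Post-tax equilibrium quantity: Q_tax = 230/7
Reduction in quantity: Q* - Q_tax = 30/7
DWL = (1/2) * tax * (Q* - Q_tax)
DWL = (1/2) * 3 * 30/7 = 45/7

45/7


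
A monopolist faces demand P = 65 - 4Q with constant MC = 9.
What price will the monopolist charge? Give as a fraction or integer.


MR = 65 - 8Q
Set MR = MC: 65 - 8Q = 9
Q* = 7
Substitute into demand:
P* = 65 - 4*7 = 37

37


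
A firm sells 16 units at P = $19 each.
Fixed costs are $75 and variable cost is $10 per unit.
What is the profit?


Total Revenue = P * Q = 19 * 16 = $304
Total Cost = FC + VC*Q = 75 + 10*16 = $235
Profit = TR - TC = 304 - 235 = $69

$69


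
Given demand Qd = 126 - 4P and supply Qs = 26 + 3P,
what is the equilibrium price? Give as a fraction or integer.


At equilibrium, Qd = Qs.
126 - 4P = 26 + 3P
126 - 26 = 4P + 3P
100 = 7P
P* = 100/7 = 100/7

100/7


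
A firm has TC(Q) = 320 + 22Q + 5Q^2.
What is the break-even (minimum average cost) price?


AC(Q) = 320/Q + 22 + 5Q
To minimize: dAC/dQ = -320/Q^2 + 5 = 0
Q^2 = 320/5 = 64
Q* = 8
Min AC = 320/8 + 22 + 5*8
Min AC = 40 + 22 + 40 = 102

102


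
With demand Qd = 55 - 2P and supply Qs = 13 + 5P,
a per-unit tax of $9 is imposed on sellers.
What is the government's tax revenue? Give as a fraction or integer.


With tax on sellers, new supply: Qs' = 13 + 5(P - 9)
= 5P - 32
New equilibrium quantity:
Q_new = 211/7
Tax revenue = tax * Q_new = 9 * 211/7 = 1899/7

1899/7


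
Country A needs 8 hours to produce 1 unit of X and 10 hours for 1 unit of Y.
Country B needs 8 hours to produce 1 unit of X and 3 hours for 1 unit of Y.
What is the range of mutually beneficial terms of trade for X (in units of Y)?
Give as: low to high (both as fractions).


Opportunity cost of X for Country A = hours_X / hours_Y = 8/10 = 4/5 units of Y
Opportunity cost of X for Country B = hours_X / hours_Y = 8/3 = 8/3 units of Y
Terms of trade must be between the two opportunity costs.
Range: 4/5 to 8/3

4/5 to 8/3


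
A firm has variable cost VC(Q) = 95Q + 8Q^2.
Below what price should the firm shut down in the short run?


AVC(Q) = VC(Q)/Q = 95 + 8Q
AVC is increasing in Q, so minimum AVC is at Q -> 0+.
Min AVC = 95
The firm should shut down if P < 95.

95


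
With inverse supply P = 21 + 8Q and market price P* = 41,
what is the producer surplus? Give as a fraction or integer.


Minimum supply price (at Q=0): P_min = 21
Quantity supplied at P* = 41:
Q* = (41 - 21)/8 = 5/2
PS = (1/2) * Q* * (P* - P_min)
PS = (1/2) * 5/2 * (41 - 21)
PS = (1/2) * 5/2 * 20 = 25

25


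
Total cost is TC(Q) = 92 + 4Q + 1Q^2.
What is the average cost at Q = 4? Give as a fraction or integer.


TC(4) = 92 + 4*4 + 1*4^2
TC(4) = 92 + 16 + 16 = 124
AC = TC/Q = 124/4 = 31

31


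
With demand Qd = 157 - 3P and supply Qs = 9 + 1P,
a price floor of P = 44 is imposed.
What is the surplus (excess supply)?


At P = 44:
Qd = 157 - 3*44 = 25
Qs = 9 + 1*44 = 53
Surplus = Qs - Qd = 53 - 25 = 28

28


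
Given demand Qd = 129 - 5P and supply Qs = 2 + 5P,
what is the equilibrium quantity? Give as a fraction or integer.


First find equilibrium price:
129 - 5P = 2 + 5P
P* = 127/10 = 127/10
Then substitute into demand:
Q* = 129 - 5 * 127/10 = 131/2

131/2


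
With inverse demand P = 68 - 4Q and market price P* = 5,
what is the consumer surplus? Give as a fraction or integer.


Maximum willingness to pay (at Q=0): P_max = 68
Quantity demanded at P* = 5:
Q* = (68 - 5)/4 = 63/4
CS = (1/2) * Q* * (P_max - P*)
CS = (1/2) * 63/4 * (68 - 5)
CS = (1/2) * 63/4 * 63 = 3969/8

3969/8


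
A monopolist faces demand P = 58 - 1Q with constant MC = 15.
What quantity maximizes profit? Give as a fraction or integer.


TR = P*Q = (58 - 1Q)Q = 58Q - 1Q^2
MR = dTR/dQ = 58 - 2Q
Set MR = MC:
58 - 2Q = 15
43 = 2Q
Q* = 43/2 = 43/2

43/2


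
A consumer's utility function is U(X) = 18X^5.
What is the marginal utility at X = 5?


MU = dU/dX = 18*5*X^(5-1)
MU = 90*X^4
At X = 5:
MU = 90 * 5^4
MU = 90 * 625 = 56250

56250


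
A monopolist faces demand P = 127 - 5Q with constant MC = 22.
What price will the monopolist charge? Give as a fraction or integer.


MR = 127 - 10Q
Set MR = MC: 127 - 10Q = 22
Q* = 21/2
Substitute into demand:
P* = 127 - 5*21/2 = 149/2

149/2


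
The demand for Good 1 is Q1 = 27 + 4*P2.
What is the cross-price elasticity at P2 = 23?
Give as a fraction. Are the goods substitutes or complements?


dQ1/dP2 = 4
At P2 = 23: Q1 = 27 + 4*23 = 119
Exy = (dQ1/dP2)(P2/Q1) = 4 * 23 / 119 = 92/119
Since Exy > 0, the goods are substitutes.

92/119 (substitutes)


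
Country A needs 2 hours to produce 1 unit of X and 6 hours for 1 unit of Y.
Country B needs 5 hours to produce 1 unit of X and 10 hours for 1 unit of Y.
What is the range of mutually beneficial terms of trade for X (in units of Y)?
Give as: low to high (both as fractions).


Opportunity cost of X for Country A = hours_X / hours_Y = 2/6 = 1/3 units of Y
Opportunity cost of X for Country B = hours_X / hours_Y = 5/10 = 1/2 units of Y
Terms of trade must be between the two opportunity costs.
Range: 1/3 to 1/2

1/3 to 1/2


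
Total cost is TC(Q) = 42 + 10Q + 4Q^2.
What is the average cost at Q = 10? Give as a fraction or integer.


TC(10) = 42 + 10*10 + 4*10^2
TC(10) = 42 + 100 + 400 = 542
AC = TC/Q = 542/10 = 271/5

271/5


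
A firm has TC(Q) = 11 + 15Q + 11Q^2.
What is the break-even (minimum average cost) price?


AC(Q) = 11/Q + 15 + 11Q
To minimize: dAC/dQ = -11/Q^2 + 11 = 0
Q^2 = 11/11 = 1
Q* = 1
Min AC = 11/1 + 15 + 11*1
Min AC = 11 + 15 + 11 = 37

37


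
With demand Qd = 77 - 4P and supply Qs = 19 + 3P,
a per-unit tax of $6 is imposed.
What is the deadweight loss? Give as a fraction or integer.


Pre-tax equilibrium quantity: Q* = 307/7
Post-tax equilibrium quantity: Q_tax = 235/7
Reduction in quantity: Q* - Q_tax = 72/7
DWL = (1/2) * tax * (Q* - Q_tax)
DWL = (1/2) * 6 * 72/7 = 216/7

216/7


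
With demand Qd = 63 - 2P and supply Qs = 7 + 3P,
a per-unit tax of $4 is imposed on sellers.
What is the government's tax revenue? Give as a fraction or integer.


With tax on sellers, new supply: Qs' = 7 + 3(P - 4)
= 3P - 5
New equilibrium quantity:
Q_new = 179/5
Tax revenue = tax * Q_new = 4 * 179/5 = 716/5

716/5


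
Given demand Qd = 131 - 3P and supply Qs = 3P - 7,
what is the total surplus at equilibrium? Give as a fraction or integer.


Find equilibrium: 131 - 3P = 3P - 7
131 + 7 = 6P
P* = 138/6 = 23
Q* = 3*23 - 7 = 62
Inverse demand: P = 131/3 - Q/3, so P_max = 131/3
Inverse supply: P = 7/3 + Q/3, so P_min = 7/3
CS = (1/2) * 62 * (131/3 - 23) = 1922/3
PS = (1/2) * 62 * (23 - 7/3) = 1922/3
TS = CS + PS = 1922/3 + 1922/3 = 3844/3

3844/3


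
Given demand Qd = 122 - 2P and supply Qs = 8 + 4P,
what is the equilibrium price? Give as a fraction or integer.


At equilibrium, Qd = Qs.
122 - 2P = 8 + 4P
122 - 8 = 2P + 4P
114 = 6P
P* = 114/6 = 19

19


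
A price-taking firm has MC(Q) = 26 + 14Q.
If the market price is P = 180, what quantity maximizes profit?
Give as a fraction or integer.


In perfect competition, profit is maximized where P = MC.
180 = 26 + 14Q
154 = 14Q
Q* = 154/14 = 11

11


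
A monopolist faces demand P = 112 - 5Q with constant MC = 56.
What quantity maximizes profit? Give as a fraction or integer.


TR = P*Q = (112 - 5Q)Q = 112Q - 5Q^2
MR = dTR/dQ = 112 - 10Q
Set MR = MC:
112 - 10Q = 56
56 = 10Q
Q* = 56/10 = 28/5

28/5


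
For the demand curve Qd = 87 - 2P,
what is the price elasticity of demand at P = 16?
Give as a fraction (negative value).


dQ/dP = -2
At P = 16: Q = 87 - 2*16 = 55
E = (dQ/dP)(P/Q) = (-2)(16/55) = -32/55

-32/55


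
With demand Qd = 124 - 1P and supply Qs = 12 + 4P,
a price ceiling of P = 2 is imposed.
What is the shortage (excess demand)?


At P = 2:
Qd = 124 - 1*2 = 122
Qs = 12 + 4*2 = 20
Shortage = Qd - Qs = 122 - 20 = 102

102


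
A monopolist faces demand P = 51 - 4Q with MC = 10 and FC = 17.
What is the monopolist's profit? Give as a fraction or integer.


MR = MC: 51 - 8Q = 10
Q* = 41/8
P* = 51 - 4*41/8 = 61/2
Profit = (P* - MC)*Q* - FC
= (61/2 - 10)*41/8 - 17
= 41/2*41/8 - 17
= 1681/16 - 17 = 1409/16

1409/16


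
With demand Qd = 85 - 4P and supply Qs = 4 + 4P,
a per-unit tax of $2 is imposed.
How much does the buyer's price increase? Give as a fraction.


With a per-unit tax, the buyer's price increase depends on relative slopes.
Supply slope: d = 4, Demand slope: b = 4
Buyer's price increase = d * tax / (b + d)
= 4 * 2 / (4 + 4)
= 8 / 8 = 1

1


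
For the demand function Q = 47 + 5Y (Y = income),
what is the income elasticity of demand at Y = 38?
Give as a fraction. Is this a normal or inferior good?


dQ/dY = 5
At Y = 38: Q = 47 + 5*38 = 237
Ey = (dQ/dY)(Y/Q) = 5 * 38 / 237 = 190/237
Since Ey > 0, this is a normal good.

190/237 (normal good)


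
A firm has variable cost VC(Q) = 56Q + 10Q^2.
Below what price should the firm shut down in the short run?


AVC(Q) = VC(Q)/Q = 56 + 10Q
AVC is increasing in Q, so minimum AVC is at Q -> 0+.
Min AVC = 56
The firm should shut down if P < 56.

56


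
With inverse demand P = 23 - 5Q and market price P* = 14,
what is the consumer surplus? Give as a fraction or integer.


Maximum willingness to pay (at Q=0): P_max = 23
Quantity demanded at P* = 14:
Q* = (23 - 14)/5 = 9/5
CS = (1/2) * Q* * (P_max - P*)
CS = (1/2) * 9/5 * (23 - 14)
CS = (1/2) * 9/5 * 9 = 81/10

81/10


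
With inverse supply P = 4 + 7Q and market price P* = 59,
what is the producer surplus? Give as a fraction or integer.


Minimum supply price (at Q=0): P_min = 4
Quantity supplied at P* = 59:
Q* = (59 - 4)/7 = 55/7
PS = (1/2) * Q* * (P* - P_min)
PS = (1/2) * 55/7 * (59 - 4)
PS = (1/2) * 55/7 * 55 = 3025/14

3025/14


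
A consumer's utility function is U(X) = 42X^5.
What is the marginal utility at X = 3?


MU = dU/dX = 42*5*X^(5-1)
MU = 210*X^4
At X = 3:
MU = 210 * 3^4
MU = 210 * 81 = 17010

17010


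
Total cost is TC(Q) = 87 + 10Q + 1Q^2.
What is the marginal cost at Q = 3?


MC = dTC/dQ = 10 + 2*1*Q
At Q = 3:
MC = 10 + 2*3
MC = 10 + 6 = 16

16


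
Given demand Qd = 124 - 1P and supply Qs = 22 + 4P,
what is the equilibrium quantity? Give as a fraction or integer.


First find equilibrium price:
124 - 1P = 22 + 4P
P* = 102/5 = 102/5
Then substitute into demand:
Q* = 124 - 1 * 102/5 = 518/5

518/5


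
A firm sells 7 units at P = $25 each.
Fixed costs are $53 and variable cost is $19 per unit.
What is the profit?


Total Revenue = P * Q = 25 * 7 = $175
Total Cost = FC + VC*Q = 53 + 19*7 = $186
Profit = TR - TC = 175 - 186 = $-11

$-11


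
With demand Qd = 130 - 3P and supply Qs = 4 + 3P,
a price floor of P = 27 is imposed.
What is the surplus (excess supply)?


At P = 27:
Qd = 130 - 3*27 = 49
Qs = 4 + 3*27 = 85
Surplus = Qs - Qd = 85 - 49 = 36

36


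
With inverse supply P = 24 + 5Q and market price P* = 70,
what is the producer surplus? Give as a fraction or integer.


Minimum supply price (at Q=0): P_min = 24
Quantity supplied at P* = 70:
Q* = (70 - 24)/5 = 46/5
PS = (1/2) * Q* * (P* - P_min)
PS = (1/2) * 46/5 * (70 - 24)
PS = (1/2) * 46/5 * 46 = 1058/5

1058/5


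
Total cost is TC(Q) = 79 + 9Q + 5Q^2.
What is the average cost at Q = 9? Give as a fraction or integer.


TC(9) = 79 + 9*9 + 5*9^2
TC(9) = 79 + 81 + 405 = 565
AC = TC/Q = 565/9 = 565/9

565/9


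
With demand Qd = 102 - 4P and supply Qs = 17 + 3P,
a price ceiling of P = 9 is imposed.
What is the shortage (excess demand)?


At P = 9:
Qd = 102 - 4*9 = 66
Qs = 17 + 3*9 = 44
Shortage = Qd - Qs = 66 - 44 = 22

22


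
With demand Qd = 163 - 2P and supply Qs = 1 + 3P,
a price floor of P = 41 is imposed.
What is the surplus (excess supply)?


At P = 41:
Qd = 163 - 2*41 = 81
Qs = 1 + 3*41 = 124
Surplus = Qs - Qd = 124 - 81 = 43

43


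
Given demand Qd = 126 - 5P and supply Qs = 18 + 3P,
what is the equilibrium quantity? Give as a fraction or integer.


First find equilibrium price:
126 - 5P = 18 + 3P
P* = 108/8 = 27/2
Then substitute into demand:
Q* = 126 - 5 * 27/2 = 117/2

117/2


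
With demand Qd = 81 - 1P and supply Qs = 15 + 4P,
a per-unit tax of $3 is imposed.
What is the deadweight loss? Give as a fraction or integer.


Pre-tax equilibrium quantity: Q* = 339/5
Post-tax equilibrium quantity: Q_tax = 327/5
Reduction in quantity: Q* - Q_tax = 12/5
DWL = (1/2) * tax * (Q* - Q_tax)
DWL = (1/2) * 3 * 12/5 = 18/5

18/5


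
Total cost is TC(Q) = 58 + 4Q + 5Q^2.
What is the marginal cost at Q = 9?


MC = dTC/dQ = 4 + 2*5*Q
At Q = 9:
MC = 4 + 10*9
MC = 4 + 90 = 94

94


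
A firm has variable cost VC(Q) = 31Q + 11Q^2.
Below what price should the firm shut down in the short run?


AVC(Q) = VC(Q)/Q = 31 + 11Q
AVC is increasing in Q, so minimum AVC is at Q -> 0+.
Min AVC = 31
The firm should shut down if P < 31.

31


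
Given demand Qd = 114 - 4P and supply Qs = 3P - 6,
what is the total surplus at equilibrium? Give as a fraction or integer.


Find equilibrium: 114 - 4P = 3P - 6
114 + 6 = 7P
P* = 120/7 = 120/7
Q* = 3*120/7 - 6 = 318/7
Inverse demand: P = 57/2 - Q/4, so P_max = 57/2
Inverse supply: P = 2 + Q/3, so P_min = 2
CS = (1/2) * 318/7 * (57/2 - 120/7) = 25281/98
PS = (1/2) * 318/7 * (120/7 - 2) = 16854/49
TS = CS + PS = 25281/98 + 16854/49 = 8427/14

8427/14


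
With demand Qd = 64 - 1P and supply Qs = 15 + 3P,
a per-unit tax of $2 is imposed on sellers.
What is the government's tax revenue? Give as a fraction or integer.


With tax on sellers, new supply: Qs' = 15 + 3(P - 2)
= 9 + 3P
New equilibrium quantity:
Q_new = 201/4
Tax revenue = tax * Q_new = 2 * 201/4 = 201/2

201/2


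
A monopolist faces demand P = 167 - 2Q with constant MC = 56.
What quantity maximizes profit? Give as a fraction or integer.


TR = P*Q = (167 - 2Q)Q = 167Q - 2Q^2
MR = dTR/dQ = 167 - 4Q
Set MR = MC:
167 - 4Q = 56
111 = 4Q
Q* = 111/4 = 111/4

111/4


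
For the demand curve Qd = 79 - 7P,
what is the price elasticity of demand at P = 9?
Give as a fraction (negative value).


dQ/dP = -7
At P = 9: Q = 79 - 7*9 = 16
E = (dQ/dP)(P/Q) = (-7)(9/16) = -63/16

-63/16


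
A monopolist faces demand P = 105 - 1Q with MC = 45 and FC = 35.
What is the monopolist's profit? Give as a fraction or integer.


MR = MC: 105 - 2Q = 45
Q* = 30
P* = 105 - 1*30 = 75
Profit = (P* - MC)*Q* - FC
= (75 - 45)*30 - 35
= 30*30 - 35
= 900 - 35 = 865

865


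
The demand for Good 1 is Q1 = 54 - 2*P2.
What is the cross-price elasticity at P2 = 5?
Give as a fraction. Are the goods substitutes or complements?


dQ1/dP2 = -2
At P2 = 5: Q1 = 54 - 2*5 = 44
Exy = (dQ1/dP2)(P2/Q1) = -2 * 5 / 44 = -5/22
Since Exy < 0, the goods are complements.

-5/22 (complements)


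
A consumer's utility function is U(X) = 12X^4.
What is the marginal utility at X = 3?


MU = dU/dX = 12*4*X^(4-1)
MU = 48*X^3
At X = 3:
MU = 48 * 3^3
MU = 48 * 27 = 1296

1296


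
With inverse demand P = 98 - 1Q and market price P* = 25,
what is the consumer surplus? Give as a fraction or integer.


Maximum willingness to pay (at Q=0): P_max = 98
Quantity demanded at P* = 25:
Q* = (98 - 25)/1 = 73
CS = (1/2) * Q* * (P_max - P*)
CS = (1/2) * 73 * (98 - 25)
CS = (1/2) * 73 * 73 = 5329/2

5329/2


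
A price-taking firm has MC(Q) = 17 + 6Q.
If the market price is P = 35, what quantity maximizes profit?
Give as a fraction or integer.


In perfect competition, profit is maximized where P = MC.
35 = 17 + 6Q
18 = 6Q
Q* = 18/6 = 3

3


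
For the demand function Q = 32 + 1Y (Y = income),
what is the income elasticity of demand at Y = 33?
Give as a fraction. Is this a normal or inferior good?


dQ/dY = 1
At Y = 33: Q = 32 + 1*33 = 65
Ey = (dQ/dY)(Y/Q) = 1 * 33 / 65 = 33/65
Since Ey > 0, this is a normal good.

33/65 (normal good)


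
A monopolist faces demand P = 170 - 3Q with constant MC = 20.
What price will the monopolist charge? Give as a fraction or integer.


MR = 170 - 6Q
Set MR = MC: 170 - 6Q = 20
Q* = 25
Substitute into demand:
P* = 170 - 3*25 = 95

95


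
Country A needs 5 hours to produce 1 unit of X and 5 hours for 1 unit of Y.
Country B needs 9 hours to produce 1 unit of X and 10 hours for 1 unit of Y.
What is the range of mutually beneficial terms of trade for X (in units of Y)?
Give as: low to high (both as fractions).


Opportunity cost of X for Country A = hours_X / hours_Y = 5/5 = 1 units of Y
Opportunity cost of X for Country B = hours_X / hours_Y = 9/10 = 9/10 units of Y
Terms of trade must be between the two opportunity costs.
Range: 9/10 to 1

9/10 to 1


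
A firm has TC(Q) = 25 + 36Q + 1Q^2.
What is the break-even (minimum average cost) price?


AC(Q) = 25/Q + 36 + 1Q
To minimize: dAC/dQ = -25/Q^2 + 1 = 0
Q^2 = 25/1 = 25
Q* = 5
Min AC = 25/5 + 36 + 1*5
Min AC = 5 + 36 + 5 = 46

46


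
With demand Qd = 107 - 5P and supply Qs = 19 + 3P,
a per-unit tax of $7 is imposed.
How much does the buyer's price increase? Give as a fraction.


With a per-unit tax, the buyer's price increase depends on relative slopes.
Supply slope: d = 3, Demand slope: b = 5
Buyer's price increase = d * tax / (b + d)
= 3 * 7 / (5 + 3)
= 21 / 8 = 21/8

21/8


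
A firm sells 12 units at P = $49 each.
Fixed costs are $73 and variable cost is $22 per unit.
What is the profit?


Total Revenue = P * Q = 49 * 12 = $588
Total Cost = FC + VC*Q = 73 + 22*12 = $337
Profit = TR - TC = 588 - 337 = $251

$251


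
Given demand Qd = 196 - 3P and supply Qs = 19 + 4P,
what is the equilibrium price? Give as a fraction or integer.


At equilibrium, Qd = Qs.
196 - 3P = 19 + 4P
196 - 19 = 3P + 4P
177 = 7P
P* = 177/7 = 177/7

177/7


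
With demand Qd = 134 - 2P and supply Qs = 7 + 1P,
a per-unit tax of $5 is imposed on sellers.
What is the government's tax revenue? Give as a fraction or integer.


With tax on sellers, new supply: Qs' = 7 + 1(P - 5)
= 2 + 1P
New equilibrium quantity:
Q_new = 46
Tax revenue = tax * Q_new = 5 * 46 = 230

230


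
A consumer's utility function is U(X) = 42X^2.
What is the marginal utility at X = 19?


MU = dU/dX = 42*2*X^(2-1)
MU = 84*X^1
At X = 19:
MU = 84 * 19^1
MU = 84 * 19 = 1596

1596


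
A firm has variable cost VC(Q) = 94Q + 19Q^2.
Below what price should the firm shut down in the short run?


AVC(Q) = VC(Q)/Q = 94 + 19Q
AVC is increasing in Q, so minimum AVC is at Q -> 0+.
Min AVC = 94
The firm should shut down if P < 94.

94


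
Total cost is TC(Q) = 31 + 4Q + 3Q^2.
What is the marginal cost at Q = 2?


MC = dTC/dQ = 4 + 2*3*Q
At Q = 2:
MC = 4 + 6*2
MC = 4 + 12 = 16

16


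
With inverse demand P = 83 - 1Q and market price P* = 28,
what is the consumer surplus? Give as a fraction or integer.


Maximum willingness to pay (at Q=0): P_max = 83
Quantity demanded at P* = 28:
Q* = (83 - 28)/1 = 55
CS = (1/2) * Q* * (P_max - P*)
CS = (1/2) * 55 * (83 - 28)
CS = (1/2) * 55 * 55 = 3025/2

3025/2


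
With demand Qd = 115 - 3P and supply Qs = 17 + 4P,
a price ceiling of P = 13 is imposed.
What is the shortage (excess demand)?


At P = 13:
Qd = 115 - 3*13 = 76
Qs = 17 + 4*13 = 69
Shortage = Qd - Qs = 76 - 69 = 7

7


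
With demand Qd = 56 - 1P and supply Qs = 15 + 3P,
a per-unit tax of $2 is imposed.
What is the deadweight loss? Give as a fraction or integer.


Pre-tax equilibrium quantity: Q* = 183/4
Post-tax equilibrium quantity: Q_tax = 177/4
Reduction in quantity: Q* - Q_tax = 3/2
DWL = (1/2) * tax * (Q* - Q_tax)
DWL = (1/2) * 2 * 3/2 = 3/2

3/2


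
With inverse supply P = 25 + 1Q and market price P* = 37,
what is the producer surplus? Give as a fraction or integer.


Minimum supply price (at Q=0): P_min = 25
Quantity supplied at P* = 37:
Q* = (37 - 25)/1 = 12
PS = (1/2) * Q* * (P* - P_min)
PS = (1/2) * 12 * (37 - 25)
PS = (1/2) * 12 * 12 = 72

72


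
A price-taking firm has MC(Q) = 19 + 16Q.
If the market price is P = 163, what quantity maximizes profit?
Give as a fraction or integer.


In perfect competition, profit is maximized where P = MC.
163 = 19 + 16Q
144 = 16Q
Q* = 144/16 = 9

9


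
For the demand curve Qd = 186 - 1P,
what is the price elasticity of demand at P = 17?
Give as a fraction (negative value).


dQ/dP = -1
At P = 17: Q = 186 - 1*17 = 169
E = (dQ/dP)(P/Q) = (-1)(17/169) = -17/169

-17/169


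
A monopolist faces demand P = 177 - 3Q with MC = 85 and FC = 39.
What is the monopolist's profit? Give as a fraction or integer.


MR = MC: 177 - 6Q = 85
Q* = 46/3
P* = 177 - 3*46/3 = 131
Profit = (P* - MC)*Q* - FC
= (131 - 85)*46/3 - 39
= 46*46/3 - 39
= 2116/3 - 39 = 1999/3

1999/3


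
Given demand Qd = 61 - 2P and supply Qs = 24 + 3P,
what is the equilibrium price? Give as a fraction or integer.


At equilibrium, Qd = Qs.
61 - 2P = 24 + 3P
61 - 24 = 2P + 3P
37 = 5P
P* = 37/5 = 37/5

37/5


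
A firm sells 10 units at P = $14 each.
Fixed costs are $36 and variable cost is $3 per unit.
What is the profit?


Total Revenue = P * Q = 14 * 10 = $140
Total Cost = FC + VC*Q = 36 + 3*10 = $66
Profit = TR - TC = 140 - 66 = $74

$74


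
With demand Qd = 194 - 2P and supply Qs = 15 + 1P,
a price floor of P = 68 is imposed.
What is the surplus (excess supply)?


At P = 68:
Qd = 194 - 2*68 = 58
Qs = 15 + 1*68 = 83
Surplus = Qs - Qd = 83 - 58 = 25

25


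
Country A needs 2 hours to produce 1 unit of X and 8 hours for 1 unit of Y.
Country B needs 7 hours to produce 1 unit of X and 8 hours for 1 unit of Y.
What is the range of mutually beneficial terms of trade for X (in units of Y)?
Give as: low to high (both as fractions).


Opportunity cost of X for Country A = hours_X / hours_Y = 2/8 = 1/4 units of Y
Opportunity cost of X for Country B = hours_X / hours_Y = 7/8 = 7/8 units of Y
Terms of trade must be between the two opportunity costs.
Range: 1/4 to 7/8

1/4 to 7/8


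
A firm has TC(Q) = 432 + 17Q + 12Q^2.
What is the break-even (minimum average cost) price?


AC(Q) = 432/Q + 17 + 12Q
To minimize: dAC/dQ = -432/Q^2 + 12 = 0
Q^2 = 432/12 = 36
Q* = 6
Min AC = 432/6 + 17 + 12*6
Min AC = 72 + 17 + 72 = 161

161


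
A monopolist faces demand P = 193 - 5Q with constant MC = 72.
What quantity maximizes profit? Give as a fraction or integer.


TR = P*Q = (193 - 5Q)Q = 193Q - 5Q^2
MR = dTR/dQ = 193 - 10Q
Set MR = MC:
193 - 10Q = 72
121 = 10Q
Q* = 121/10 = 121/10

121/10


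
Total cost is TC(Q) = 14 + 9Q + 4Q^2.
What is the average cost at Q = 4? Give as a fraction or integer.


TC(4) = 14 + 9*4 + 4*4^2
TC(4) = 14 + 36 + 64 = 114
AC = TC/Q = 114/4 = 57/2

57/2


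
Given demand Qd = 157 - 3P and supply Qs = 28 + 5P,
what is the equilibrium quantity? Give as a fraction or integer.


First find equilibrium price:
157 - 3P = 28 + 5P
P* = 129/8 = 129/8
Then substitute into demand:
Q* = 157 - 3 * 129/8 = 869/8

869/8


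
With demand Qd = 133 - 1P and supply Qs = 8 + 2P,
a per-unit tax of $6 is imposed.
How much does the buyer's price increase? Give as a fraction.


With a per-unit tax, the buyer's price increase depends on relative slopes.
Supply slope: d = 2, Demand slope: b = 1
Buyer's price increase = d * tax / (b + d)
= 2 * 6 / (1 + 2)
= 12 / 3 = 4

4


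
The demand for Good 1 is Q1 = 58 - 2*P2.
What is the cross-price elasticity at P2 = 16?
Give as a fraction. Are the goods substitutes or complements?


dQ1/dP2 = -2
At P2 = 16: Q1 = 58 - 2*16 = 26
Exy = (dQ1/dP2)(P2/Q1) = -2 * 16 / 26 = -16/13
Since Exy < 0, the goods are complements.

-16/13 (complements)


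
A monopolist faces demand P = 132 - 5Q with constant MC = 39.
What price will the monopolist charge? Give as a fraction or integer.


MR = 132 - 10Q
Set MR = MC: 132 - 10Q = 39
Q* = 93/10
Substitute into demand:
P* = 132 - 5*93/10 = 171/2

171/2


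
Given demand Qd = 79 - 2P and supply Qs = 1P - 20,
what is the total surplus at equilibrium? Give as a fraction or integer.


Find equilibrium: 79 - 2P = 1P - 20
79 + 20 = 3P
P* = 99/3 = 33
Q* = 1*33 - 20 = 13
Inverse demand: P = 79/2 - Q/2, so P_max = 79/2
Inverse supply: P = 20 + Q/1, so P_min = 20
CS = (1/2) * 13 * (79/2 - 33) = 169/4
PS = (1/2) * 13 * (33 - 20) = 169/2
TS = CS + PS = 169/4 + 169/2 = 507/4

507/4


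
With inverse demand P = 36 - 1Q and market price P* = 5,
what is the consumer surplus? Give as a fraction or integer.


Maximum willingness to pay (at Q=0): P_max = 36
Quantity demanded at P* = 5:
Q* = (36 - 5)/1 = 31
CS = (1/2) * Q* * (P_max - P*)
CS = (1/2) * 31 * (36 - 5)
CS = (1/2) * 31 * 31 = 961/2

961/2


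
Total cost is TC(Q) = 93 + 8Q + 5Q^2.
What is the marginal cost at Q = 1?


MC = dTC/dQ = 8 + 2*5*Q
At Q = 1:
MC = 8 + 10*1
MC = 8 + 10 = 18

18


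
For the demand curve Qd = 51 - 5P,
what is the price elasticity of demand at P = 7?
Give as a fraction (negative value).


dQ/dP = -5
At P = 7: Q = 51 - 5*7 = 16
E = (dQ/dP)(P/Q) = (-5)(7/16) = -35/16

-35/16


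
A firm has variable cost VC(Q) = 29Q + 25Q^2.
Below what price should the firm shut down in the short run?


AVC(Q) = VC(Q)/Q = 29 + 25Q
AVC is increasing in Q, so minimum AVC is at Q -> 0+.
Min AVC = 29
The firm should shut down if P < 29.

29


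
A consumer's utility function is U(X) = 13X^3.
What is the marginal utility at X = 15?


MU = dU/dX = 13*3*X^(3-1)
MU = 39*X^2
At X = 15:
MU = 39 * 15^2
MU = 39 * 225 = 8775

8775


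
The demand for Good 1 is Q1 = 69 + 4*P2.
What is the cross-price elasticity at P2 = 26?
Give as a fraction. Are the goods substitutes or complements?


dQ1/dP2 = 4
At P2 = 26: Q1 = 69 + 4*26 = 173
Exy = (dQ1/dP2)(P2/Q1) = 4 * 26 / 173 = 104/173
Since Exy > 0, the goods are substitutes.

104/173 (substitutes)


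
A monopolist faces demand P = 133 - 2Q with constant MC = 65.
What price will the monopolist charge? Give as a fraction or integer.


MR = 133 - 4Q
Set MR = MC: 133 - 4Q = 65
Q* = 17
Substitute into demand:
P* = 133 - 2*17 = 99

99


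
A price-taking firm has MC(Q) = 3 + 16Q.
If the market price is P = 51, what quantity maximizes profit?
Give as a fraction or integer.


In perfect competition, profit is maximized where P = MC.
51 = 3 + 16Q
48 = 16Q
Q* = 48/16 = 3

3


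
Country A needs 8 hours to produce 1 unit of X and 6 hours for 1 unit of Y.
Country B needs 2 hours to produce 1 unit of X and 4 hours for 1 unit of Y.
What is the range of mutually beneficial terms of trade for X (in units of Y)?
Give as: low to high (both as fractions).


Opportunity cost of X for Country A = hours_X / hours_Y = 8/6 = 4/3 units of Y
Opportunity cost of X for Country B = hours_X / hours_Y = 2/4 = 1/2 units of Y
Terms of trade must be between the two opportunity costs.
Range: 1/2 to 4/3

1/2 to 4/3


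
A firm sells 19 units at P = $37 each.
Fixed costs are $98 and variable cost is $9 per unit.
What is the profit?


Total Revenue = P * Q = 37 * 19 = $703
Total Cost = FC + VC*Q = 98 + 9*19 = $269
Profit = TR - TC = 703 - 269 = $434

$434


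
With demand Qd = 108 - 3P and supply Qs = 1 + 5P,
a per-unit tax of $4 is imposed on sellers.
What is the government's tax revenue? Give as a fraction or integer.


With tax on sellers, new supply: Qs' = 1 + 5(P - 4)
= 5P - 19
New equilibrium quantity:
Q_new = 483/8
Tax revenue = tax * Q_new = 4 * 483/8 = 483/2

483/2


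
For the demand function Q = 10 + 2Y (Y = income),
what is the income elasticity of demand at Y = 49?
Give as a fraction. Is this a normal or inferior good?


dQ/dY = 2
At Y = 49: Q = 10 + 2*49 = 108
Ey = (dQ/dY)(Y/Q) = 2 * 49 / 108 = 49/54
Since Ey > 0, this is a normal good.

49/54 (normal good)


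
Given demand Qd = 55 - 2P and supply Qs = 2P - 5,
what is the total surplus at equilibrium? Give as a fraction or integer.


Find equilibrium: 55 - 2P = 2P - 5
55 + 5 = 4P
P* = 60/4 = 15
Q* = 2*15 - 5 = 25
Inverse demand: P = 55/2 - Q/2, so P_max = 55/2
Inverse supply: P = 5/2 + Q/2, so P_min = 5/2
CS = (1/2) * 25 * (55/2 - 15) = 625/4
PS = (1/2) * 25 * (15 - 5/2) = 625/4
TS = CS + PS = 625/4 + 625/4 = 625/2

625/2


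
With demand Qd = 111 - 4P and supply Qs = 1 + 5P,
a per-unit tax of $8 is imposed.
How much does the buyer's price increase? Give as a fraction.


With a per-unit tax, the buyer's price increase depends on relative slopes.
Supply slope: d = 5, Demand slope: b = 4
Buyer's price increase = d * tax / (b + d)
= 5 * 8 / (4 + 5)
= 40 / 9 = 40/9

40/9


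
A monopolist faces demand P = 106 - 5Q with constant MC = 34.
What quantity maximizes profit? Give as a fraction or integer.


TR = P*Q = (106 - 5Q)Q = 106Q - 5Q^2
MR = dTR/dQ = 106 - 10Q
Set MR = MC:
106 - 10Q = 34
72 = 10Q
Q* = 72/10 = 36/5

36/5


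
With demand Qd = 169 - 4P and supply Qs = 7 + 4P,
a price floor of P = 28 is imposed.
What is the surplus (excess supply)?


At P = 28:
Qd = 169 - 4*28 = 57
Qs = 7 + 4*28 = 119
Surplus = Qs - Qd = 119 - 57 = 62

62


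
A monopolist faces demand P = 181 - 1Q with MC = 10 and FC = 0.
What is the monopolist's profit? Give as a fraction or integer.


MR = MC: 181 - 2Q = 10
Q* = 171/2
P* = 181 - 1*171/2 = 191/2
Profit = (P* - MC)*Q* - FC
= (191/2 - 10)*171/2 - 0
= 171/2*171/2 - 0
= 29241/4 - 0 = 29241/4

29241/4


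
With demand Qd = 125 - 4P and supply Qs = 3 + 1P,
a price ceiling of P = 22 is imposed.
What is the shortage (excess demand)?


At P = 22:
Qd = 125 - 4*22 = 37
Qs = 3 + 1*22 = 25
Shortage = Qd - Qs = 37 - 25 = 12

12


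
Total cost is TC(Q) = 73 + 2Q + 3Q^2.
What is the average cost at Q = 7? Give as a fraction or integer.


TC(7) = 73 + 2*7 + 3*7^2
TC(7) = 73 + 14 + 147 = 234
AC = TC/Q = 234/7 = 234/7

234/7


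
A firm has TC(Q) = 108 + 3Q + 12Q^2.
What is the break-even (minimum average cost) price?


AC(Q) = 108/Q + 3 + 12Q
To minimize: dAC/dQ = -108/Q^2 + 12 = 0
Q^2 = 108/12 = 9
Q* = 3
Min AC = 108/3 + 3 + 12*3
Min AC = 36 + 3 + 36 = 75

75


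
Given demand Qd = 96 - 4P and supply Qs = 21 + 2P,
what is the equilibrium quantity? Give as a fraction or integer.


First find equilibrium price:
96 - 4P = 21 + 2P
P* = 75/6 = 25/2
Then substitute into demand:
Q* = 96 - 4 * 25/2 = 46

46


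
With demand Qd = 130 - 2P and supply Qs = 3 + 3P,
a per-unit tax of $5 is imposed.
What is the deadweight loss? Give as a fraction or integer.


Pre-tax equilibrium quantity: Q* = 396/5
Post-tax equilibrium quantity: Q_tax = 366/5
Reduction in quantity: Q* - Q_tax = 6
DWL = (1/2) * tax * (Q* - Q_tax)
DWL = (1/2) * 5 * 6 = 15

15


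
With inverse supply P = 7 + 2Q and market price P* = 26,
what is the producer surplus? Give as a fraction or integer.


Minimum supply price (at Q=0): P_min = 7
Quantity supplied at P* = 26:
Q* = (26 - 7)/2 = 19/2
PS = (1/2) * Q* * (P* - P_min)
PS = (1/2) * 19/2 * (26 - 7)
PS = (1/2) * 19/2 * 19 = 361/4

361/4


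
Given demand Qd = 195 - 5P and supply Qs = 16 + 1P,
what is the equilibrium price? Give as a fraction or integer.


At equilibrium, Qd = Qs.
195 - 5P = 16 + 1P
195 - 16 = 5P + 1P
179 = 6P
P* = 179/6 = 179/6

179/6


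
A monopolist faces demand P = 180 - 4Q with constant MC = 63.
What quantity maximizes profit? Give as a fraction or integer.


TR = P*Q = (180 - 4Q)Q = 180Q - 4Q^2
MR = dTR/dQ = 180 - 8Q
Set MR = MC:
180 - 8Q = 63
117 = 8Q
Q* = 117/8 = 117/8

117/8


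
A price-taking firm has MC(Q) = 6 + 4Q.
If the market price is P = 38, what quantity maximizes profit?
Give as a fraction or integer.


In perfect competition, profit is maximized where P = MC.
38 = 6 + 4Q
32 = 4Q
Q* = 32/4 = 8

8


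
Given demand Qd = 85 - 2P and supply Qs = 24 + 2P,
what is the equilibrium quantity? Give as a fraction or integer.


First find equilibrium price:
85 - 2P = 24 + 2P
P* = 61/4 = 61/4
Then substitute into demand:
Q* = 85 - 2 * 61/4 = 109/2

109/2


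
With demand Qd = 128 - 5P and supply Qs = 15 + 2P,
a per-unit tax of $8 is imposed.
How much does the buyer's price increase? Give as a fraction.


With a per-unit tax, the buyer's price increase depends on relative slopes.
Supply slope: d = 2, Demand slope: b = 5
Buyer's price increase = d * tax / (b + d)
= 2 * 8 / (5 + 2)
= 16 / 7 = 16/7

16/7


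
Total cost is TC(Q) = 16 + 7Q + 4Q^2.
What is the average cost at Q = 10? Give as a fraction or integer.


TC(10) = 16 + 7*10 + 4*10^2
TC(10) = 16 + 70 + 400 = 486
AC = TC/Q = 486/10 = 243/5

243/5


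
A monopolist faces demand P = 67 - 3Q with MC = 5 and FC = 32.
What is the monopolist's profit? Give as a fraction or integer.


MR = MC: 67 - 6Q = 5
Q* = 31/3
P* = 67 - 3*31/3 = 36
Profit = (P* - MC)*Q* - FC
= (36 - 5)*31/3 - 32
= 31*31/3 - 32
= 961/3 - 32 = 865/3

865/3


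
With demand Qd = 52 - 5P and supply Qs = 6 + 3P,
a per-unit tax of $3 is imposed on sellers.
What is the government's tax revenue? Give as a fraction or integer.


With tax on sellers, new supply: Qs' = 6 + 3(P - 3)
= 3P - 3
New equilibrium quantity:
Q_new = 141/8
Tax revenue = tax * Q_new = 3 * 141/8 = 423/8

423/8


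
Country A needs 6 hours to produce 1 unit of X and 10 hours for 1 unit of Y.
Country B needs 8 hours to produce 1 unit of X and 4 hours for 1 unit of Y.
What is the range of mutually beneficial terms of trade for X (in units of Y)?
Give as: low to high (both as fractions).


Opportunity cost of X for Country A = hours_X / hours_Y = 6/10 = 3/5 units of Y
Opportunity cost of X for Country B = hours_X / hours_Y = 8/4 = 2 units of Y
Terms of trade must be between the two opportunity costs.
Range: 3/5 to 2

3/5 to 2


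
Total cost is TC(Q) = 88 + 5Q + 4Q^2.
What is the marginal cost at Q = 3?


MC = dTC/dQ = 5 + 2*4*Q
At Q = 3:
MC = 5 + 8*3
MC = 5 + 24 = 29

29


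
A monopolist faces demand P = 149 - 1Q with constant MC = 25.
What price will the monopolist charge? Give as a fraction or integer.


MR = 149 - 2Q
Set MR = MC: 149 - 2Q = 25
Q* = 62
Substitute into demand:
P* = 149 - 1*62 = 87

87


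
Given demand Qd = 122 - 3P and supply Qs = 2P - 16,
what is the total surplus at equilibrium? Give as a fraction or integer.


Find equilibrium: 122 - 3P = 2P - 16
122 + 16 = 5P
P* = 138/5 = 138/5
Q* = 2*138/5 - 16 = 196/5
Inverse demand: P = 122/3 - Q/3, so P_max = 122/3
Inverse supply: P = 8 + Q/2, so P_min = 8
CS = (1/2) * 196/5 * (122/3 - 138/5) = 19208/75
PS = (1/2) * 196/5 * (138/5 - 8) = 9604/25
TS = CS + PS = 19208/75 + 9604/25 = 9604/15

9604/15


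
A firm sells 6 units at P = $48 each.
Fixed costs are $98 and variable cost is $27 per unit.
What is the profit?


Total Revenue = P * Q = 48 * 6 = $288
Total Cost = FC + VC*Q = 98 + 27*6 = $260
Profit = TR - TC = 288 - 260 = $28

$28


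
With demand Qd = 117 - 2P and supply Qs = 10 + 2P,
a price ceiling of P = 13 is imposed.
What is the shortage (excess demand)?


At P = 13:
Qd = 117 - 2*13 = 91
Qs = 10 + 2*13 = 36
Shortage = Qd - Qs = 91 - 36 = 55

55


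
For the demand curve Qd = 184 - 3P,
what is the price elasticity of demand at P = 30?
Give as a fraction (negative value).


dQ/dP = -3
At P = 30: Q = 184 - 3*30 = 94
E = (dQ/dP)(P/Q) = (-3)(30/94) = -45/47

-45/47


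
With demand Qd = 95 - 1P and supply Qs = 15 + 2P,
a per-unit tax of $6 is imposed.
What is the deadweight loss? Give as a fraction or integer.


Pre-tax equilibrium quantity: Q* = 205/3
Post-tax equilibrium quantity: Q_tax = 193/3
Reduction in quantity: Q* - Q_tax = 4
DWL = (1/2) * tax * (Q* - Q_tax)
DWL = (1/2) * 6 * 4 = 12

12


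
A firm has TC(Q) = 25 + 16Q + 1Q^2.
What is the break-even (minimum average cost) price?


AC(Q) = 25/Q + 16 + 1Q
To minimize: dAC/dQ = -25/Q^2 + 1 = 0
Q^2 = 25/1 = 25
Q* = 5
Min AC = 25/5 + 16 + 1*5
Min AC = 5 + 16 + 5 = 26

26


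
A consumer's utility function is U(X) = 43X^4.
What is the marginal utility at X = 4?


MU = dU/dX = 43*4*X^(4-1)
MU = 172*X^3
At X = 4:
MU = 172 * 4^3
MU = 172 * 64 = 11008

11008


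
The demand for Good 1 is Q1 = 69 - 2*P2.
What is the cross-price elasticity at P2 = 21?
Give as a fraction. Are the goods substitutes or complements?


dQ1/dP2 = -2
At P2 = 21: Q1 = 69 - 2*21 = 27
Exy = (dQ1/dP2)(P2/Q1) = -2 * 21 / 27 = -14/9
Since Exy < 0, the goods are complements.

-14/9 (complements)


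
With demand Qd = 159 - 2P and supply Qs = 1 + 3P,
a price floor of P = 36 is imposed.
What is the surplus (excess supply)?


At P = 36:
Qd = 159 - 2*36 = 87
Qs = 1 + 3*36 = 109
Surplus = Qs - Qd = 109 - 87 = 22

22


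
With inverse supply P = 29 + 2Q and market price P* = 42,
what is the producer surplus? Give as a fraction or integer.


Minimum supply price (at Q=0): P_min = 29
Quantity supplied at P* = 42:
Q* = (42 - 29)/2 = 13/2
PS = (1/2) * Q* * (P* - P_min)
PS = (1/2) * 13/2 * (42 - 29)
PS = (1/2) * 13/2 * 13 = 169/4

169/4


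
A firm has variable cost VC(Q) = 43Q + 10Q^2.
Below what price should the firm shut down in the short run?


AVC(Q) = VC(Q)/Q = 43 + 10Q
AVC is increasing in Q, so minimum AVC is at Q -> 0+.
Min AVC = 43
The firm should shut down if P < 43.

43


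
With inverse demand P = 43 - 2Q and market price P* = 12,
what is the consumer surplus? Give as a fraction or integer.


Maximum willingness to pay (at Q=0): P_max = 43
Quantity demanded at P* = 12:
Q* = (43 - 12)/2 = 31/2
CS = (1/2) * Q* * (P_max - P*)
CS = (1/2) * 31/2 * (43 - 12)
CS = (1/2) * 31/2 * 31 = 961/4

961/4


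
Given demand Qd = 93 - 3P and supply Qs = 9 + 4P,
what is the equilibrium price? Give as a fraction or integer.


At equilibrium, Qd = Qs.
93 - 3P = 9 + 4P
93 - 9 = 3P + 4P
84 = 7P
P* = 84/7 = 12

12


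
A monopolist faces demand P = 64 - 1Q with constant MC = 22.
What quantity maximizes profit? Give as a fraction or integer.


TR = P*Q = (64 - 1Q)Q = 64Q - 1Q^2
MR = dTR/dQ = 64 - 2Q
Set MR = MC:
64 - 2Q = 22
42 = 2Q
Q* = 42/2 = 21

21


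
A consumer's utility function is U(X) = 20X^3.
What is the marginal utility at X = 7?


MU = dU/dX = 20*3*X^(3-1)
MU = 60*X^2
At X = 7:
MU = 60 * 7^2
MU = 60 * 49 = 2940

2940


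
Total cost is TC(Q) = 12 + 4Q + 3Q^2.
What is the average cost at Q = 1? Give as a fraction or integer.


TC(1) = 12 + 4*1 + 3*1^2
TC(1) = 12 + 4 + 3 = 19
AC = TC/Q = 19/1 = 19

19
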